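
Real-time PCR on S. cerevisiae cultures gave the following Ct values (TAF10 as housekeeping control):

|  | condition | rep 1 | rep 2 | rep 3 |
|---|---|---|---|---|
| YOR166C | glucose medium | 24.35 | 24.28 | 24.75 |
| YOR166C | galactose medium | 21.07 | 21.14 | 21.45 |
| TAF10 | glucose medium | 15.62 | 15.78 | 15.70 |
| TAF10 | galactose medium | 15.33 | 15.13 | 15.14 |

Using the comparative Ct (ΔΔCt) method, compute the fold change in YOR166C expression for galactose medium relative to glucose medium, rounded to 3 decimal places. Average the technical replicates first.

Mean Ct: YOR166C glucose medium 24.460; YOR166C galactose medium 21.220; TAF10 glucose medium 15.700; TAF10 galactose medium 15.200
ΔCt(glucose medium) = 24.460 − 15.700 = 8.760
ΔCt(galactose medium) = 21.220 − 15.200 = 6.020
ΔΔCt = 6.020 − 8.760 = -2.740
Fold change = 2^(−(-2.740)) = 2^2.740 = 6.6807

6.681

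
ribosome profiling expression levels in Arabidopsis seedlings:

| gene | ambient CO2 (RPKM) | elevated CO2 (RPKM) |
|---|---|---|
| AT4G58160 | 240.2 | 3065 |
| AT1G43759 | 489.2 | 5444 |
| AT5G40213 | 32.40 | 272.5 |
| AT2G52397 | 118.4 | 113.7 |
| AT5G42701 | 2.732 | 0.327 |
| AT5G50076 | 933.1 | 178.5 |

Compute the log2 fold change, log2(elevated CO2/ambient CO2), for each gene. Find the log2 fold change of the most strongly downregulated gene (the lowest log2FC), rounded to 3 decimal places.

-3.063

log2(3065/240.2) = 3.674  (AT4G58160)
log2(5444/489.2) = 3.476  (AT1G43759)
log2(272.5/32.40) = 3.072  (AT5G40213)
log2(113.7/118.4) = -0.058  (AT2G52397)
log2(0.327/2.732) = -3.063  (AT5G42701)
log2(178.5/933.1) = -2.386  (AT5G50076)
AT5G42701 is most strongly downregulated.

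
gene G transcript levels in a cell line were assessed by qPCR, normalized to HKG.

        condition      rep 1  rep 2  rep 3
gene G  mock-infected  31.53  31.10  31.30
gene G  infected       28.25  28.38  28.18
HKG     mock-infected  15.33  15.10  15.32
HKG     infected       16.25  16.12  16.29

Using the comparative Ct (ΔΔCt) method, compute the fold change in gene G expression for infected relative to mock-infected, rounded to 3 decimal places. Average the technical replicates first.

16.111

Mean Ct: gene G mock-infected 31.310; gene G infected 28.270; HKG mock-infected 15.250; HKG infected 16.220
ΔCt(mock-infected) = 31.310 − 15.250 = 16.060
ΔCt(infected) = 28.270 − 16.220 = 12.050
ΔΔCt = 12.050 − 16.060 = -4.010
Fold change = 2^(−(-4.010)) = 2^4.010 = 16.1113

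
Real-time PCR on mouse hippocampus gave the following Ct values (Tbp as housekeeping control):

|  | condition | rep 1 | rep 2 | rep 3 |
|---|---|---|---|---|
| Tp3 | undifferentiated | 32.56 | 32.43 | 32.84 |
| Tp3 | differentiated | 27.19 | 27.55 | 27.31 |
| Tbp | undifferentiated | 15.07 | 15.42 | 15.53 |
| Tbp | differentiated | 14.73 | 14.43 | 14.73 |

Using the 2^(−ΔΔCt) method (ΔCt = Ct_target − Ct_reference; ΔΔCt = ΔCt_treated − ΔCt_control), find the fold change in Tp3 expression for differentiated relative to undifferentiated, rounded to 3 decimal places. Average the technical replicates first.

Mean Ct: Tp3 undifferentiated 32.610; Tp3 differentiated 27.350; Tbp undifferentiated 15.340; Tbp differentiated 14.630
ΔCt(undifferentiated) = 32.610 − 15.340 = 17.270
ΔCt(differentiated) = 27.350 − 14.630 = 12.720
ΔΔCt = 12.720 − 17.270 = -4.550
Fold change = 2^(−(-4.550)) = 2^4.550 = 23.4254

23.425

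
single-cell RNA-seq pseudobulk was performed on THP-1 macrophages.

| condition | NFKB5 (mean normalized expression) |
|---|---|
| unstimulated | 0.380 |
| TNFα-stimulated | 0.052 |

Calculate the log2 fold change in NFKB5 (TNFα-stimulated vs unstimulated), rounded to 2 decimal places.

-2.87

Fold change = 0.052 / 0.380 = 0.1368
log2(0.1368) = -2.869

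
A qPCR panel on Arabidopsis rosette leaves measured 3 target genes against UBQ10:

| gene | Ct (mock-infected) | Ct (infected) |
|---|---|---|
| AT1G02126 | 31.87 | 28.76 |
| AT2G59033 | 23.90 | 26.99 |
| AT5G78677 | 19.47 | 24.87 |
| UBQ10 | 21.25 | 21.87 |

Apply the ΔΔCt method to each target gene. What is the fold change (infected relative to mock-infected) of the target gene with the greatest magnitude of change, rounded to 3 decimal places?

AT1G02126: ΔΔCt = (28.76−21.87) − (31.87−21.25) = 6.89 − 10.62 = -3.73; fold change = 2^3.73 = 13.269
AT2G59033: ΔΔCt = (26.99−21.87) − (23.90−21.25) = 5.12 − 2.65 = 2.47; fold change = 2^-2.47 = 0.180
AT5G78677: ΔΔCt = (24.87−21.87) − (19.47−21.25) = 3.00 − (-1.78) = 4.78; fold change = 2^-4.78 = 0.036
AT5G78677 has the largest |ΔΔCt| = 4.78.

0.036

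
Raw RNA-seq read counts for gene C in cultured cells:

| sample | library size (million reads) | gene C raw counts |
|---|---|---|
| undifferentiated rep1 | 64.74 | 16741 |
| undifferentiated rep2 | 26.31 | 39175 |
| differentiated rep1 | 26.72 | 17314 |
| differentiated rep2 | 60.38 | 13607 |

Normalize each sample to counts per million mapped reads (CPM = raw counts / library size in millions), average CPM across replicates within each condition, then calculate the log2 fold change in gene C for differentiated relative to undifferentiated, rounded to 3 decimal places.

CPM(undifferentiated rep1) = 16741 / 64.74 = 258.5882
CPM(undifferentiated rep2) = 39175 / 26.31 = 1488.9776
CPM(differentiated rep1) = 17314 / 26.72 = 647.9790
CPM(differentiated rep2) = 13607 / 60.38 = 225.3561
mean CPM(undifferentiated) = 873.7829; mean CPM(differentiated) = 436.6676
Fold change = 436.6676 / 873.7829 = 0.49974
log2(0.49974) = -1.0007

-1.001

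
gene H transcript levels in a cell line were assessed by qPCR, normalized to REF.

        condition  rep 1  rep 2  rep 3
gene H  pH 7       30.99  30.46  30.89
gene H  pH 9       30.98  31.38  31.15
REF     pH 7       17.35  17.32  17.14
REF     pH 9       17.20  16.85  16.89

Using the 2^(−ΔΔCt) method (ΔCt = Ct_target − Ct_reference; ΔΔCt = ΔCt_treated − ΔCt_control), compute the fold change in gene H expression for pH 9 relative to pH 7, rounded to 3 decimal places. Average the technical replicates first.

Mean Ct: gene H pH 7 30.780; gene H pH 9 31.170; REF pH 7 17.270; REF pH 9 16.980
ΔCt(pH 7) = 30.780 − 17.270 = 13.510
ΔCt(pH 9) = 31.170 − 16.980 = 14.190
ΔΔCt = 14.190 − 13.510 = 0.680
Fold change = 2^(−0.680) = 0.6242

0.624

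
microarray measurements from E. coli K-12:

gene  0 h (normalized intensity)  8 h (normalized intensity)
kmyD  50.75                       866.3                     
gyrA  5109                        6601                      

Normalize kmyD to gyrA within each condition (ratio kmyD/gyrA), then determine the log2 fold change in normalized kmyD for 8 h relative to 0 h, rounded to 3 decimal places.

kmyD/gyrA (0 h) = 50.75 / 5109 = 0.0099335
kmyD/gyrA (8 h) = 866.3 / 6601 = 0.13124
Fold change = 0.13124 / 0.0099335 = 13.2117
log2(13.2117) = 3.7237

3.724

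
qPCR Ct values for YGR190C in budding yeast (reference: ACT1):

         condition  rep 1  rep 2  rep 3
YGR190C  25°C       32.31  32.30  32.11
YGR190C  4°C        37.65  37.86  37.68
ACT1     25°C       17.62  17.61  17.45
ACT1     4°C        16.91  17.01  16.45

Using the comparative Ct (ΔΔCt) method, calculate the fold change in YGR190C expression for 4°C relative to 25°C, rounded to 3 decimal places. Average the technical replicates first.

Mean Ct: YGR190C 25°C 32.240; YGR190C 4°C 37.730; ACT1 25°C 17.560; ACT1 4°C 16.790
ΔCt(25°C) = 32.240 − 17.560 = 14.680
ΔCt(4°C) = 37.730 − 16.790 = 20.940
ΔΔCt = 20.940 − 14.680 = 6.260
Fold change = 2^(−6.260) = 0.0130

0.013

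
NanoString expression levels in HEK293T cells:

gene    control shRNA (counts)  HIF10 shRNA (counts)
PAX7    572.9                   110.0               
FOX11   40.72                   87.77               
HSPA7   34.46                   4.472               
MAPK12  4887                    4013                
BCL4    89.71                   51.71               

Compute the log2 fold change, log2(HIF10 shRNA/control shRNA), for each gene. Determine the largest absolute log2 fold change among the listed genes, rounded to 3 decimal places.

2.946

log2(110.0/572.9) = -2.381  (PAX7)
log2(87.77/40.72) = 1.108  (FOX11)
log2(4.472/34.46) = -2.946  (HSPA7)
log2(4013/4887) = -0.284  (MAPK12)
log2(51.71/89.71) = -0.795  (BCL4)
The largest magnitude belongs to HSPA7.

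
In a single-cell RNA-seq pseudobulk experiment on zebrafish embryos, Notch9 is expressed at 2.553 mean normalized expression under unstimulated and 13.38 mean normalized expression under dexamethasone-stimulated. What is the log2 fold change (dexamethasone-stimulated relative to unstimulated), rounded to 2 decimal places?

2.39

Fold change = 13.38 / 2.553 = 5.2409
log2(5.2409) = 2.390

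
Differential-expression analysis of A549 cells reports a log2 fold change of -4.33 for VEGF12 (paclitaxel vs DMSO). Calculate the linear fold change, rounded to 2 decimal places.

Fold change = 2^(-4.33) = 0.050

0.05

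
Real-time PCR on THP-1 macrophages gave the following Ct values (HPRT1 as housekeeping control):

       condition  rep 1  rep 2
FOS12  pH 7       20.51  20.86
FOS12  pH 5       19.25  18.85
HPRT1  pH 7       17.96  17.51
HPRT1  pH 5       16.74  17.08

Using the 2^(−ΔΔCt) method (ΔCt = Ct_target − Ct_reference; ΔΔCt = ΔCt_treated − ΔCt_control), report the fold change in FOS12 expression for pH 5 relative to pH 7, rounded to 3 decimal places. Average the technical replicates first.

Mean Ct: FOS12 pH 7 20.685; FOS12 pH 5 19.050; HPRT1 pH 7 17.735; HPRT1 pH 5 16.910
ΔCt(pH 7) = 20.685 − 17.735 = 2.950
ΔCt(pH 5) = 19.050 − 16.910 = 2.140
ΔΔCt = 2.140 − 2.950 = -0.810
Fold change = 2^(−(-0.810)) = 2^0.810 = 1.7532

1.753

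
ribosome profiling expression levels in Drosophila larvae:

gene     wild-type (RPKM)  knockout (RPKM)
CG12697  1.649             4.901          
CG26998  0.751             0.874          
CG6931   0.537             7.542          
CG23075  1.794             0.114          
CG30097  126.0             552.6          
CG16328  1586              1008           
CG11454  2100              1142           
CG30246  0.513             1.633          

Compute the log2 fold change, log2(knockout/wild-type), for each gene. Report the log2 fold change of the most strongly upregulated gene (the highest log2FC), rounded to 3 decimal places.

3.812

log2(4.901/1.649) = 1.571  (CG12697)
log2(0.874/0.751) = 0.219  (CG26998)
log2(7.542/0.537) = 3.812  (CG6931)
log2(0.114/1.794) = -3.976  (CG23075)
log2(552.6/126.0) = 2.133  (CG30097)
log2(1008/1586) = -0.654  (CG16328)
log2(1142/2100) = -0.879  (CG11454)
log2(1.633/0.513) = 1.670  (CG30246)
CG6931 is most strongly upregulated.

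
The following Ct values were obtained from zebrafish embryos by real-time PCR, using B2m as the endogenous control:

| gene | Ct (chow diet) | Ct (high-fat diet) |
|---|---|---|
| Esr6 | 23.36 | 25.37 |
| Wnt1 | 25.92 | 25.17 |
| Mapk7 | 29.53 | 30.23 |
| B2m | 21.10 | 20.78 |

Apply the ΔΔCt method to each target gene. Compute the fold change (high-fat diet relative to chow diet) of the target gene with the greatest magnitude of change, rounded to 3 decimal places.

0.199

Esr6: ΔΔCt = (25.37−20.78) − (23.36−21.10) = 4.59 − 2.26 = 2.33; fold change = 2^-2.33 = 0.199
Wnt1: ΔΔCt = (25.17−20.78) − (25.92−21.10) = 4.39 − 4.82 = -0.43; fold change = 2^0.43 = 1.347
Mapk7: ΔΔCt = (30.23−20.78) − (29.53−21.10) = 9.45 − 8.43 = 1.02; fold change = 2^-1.02 = 0.493
Esr6 has the largest |ΔΔCt| = 2.33.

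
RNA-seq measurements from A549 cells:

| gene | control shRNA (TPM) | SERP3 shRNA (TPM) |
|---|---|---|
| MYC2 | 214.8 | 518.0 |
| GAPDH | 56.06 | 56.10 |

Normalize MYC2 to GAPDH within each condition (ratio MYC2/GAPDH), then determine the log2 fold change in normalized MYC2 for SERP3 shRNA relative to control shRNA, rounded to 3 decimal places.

MYC2/GAPDH (control shRNA) = 214.8 / 56.06 = 3.8316
MYC2/GAPDH (SERP3 shRNA) = 518.0 / 56.10 = 9.2335
Fold change = 9.2335 / 3.8316 = 2.4098
log2(2.4098) = 1.2689

1.269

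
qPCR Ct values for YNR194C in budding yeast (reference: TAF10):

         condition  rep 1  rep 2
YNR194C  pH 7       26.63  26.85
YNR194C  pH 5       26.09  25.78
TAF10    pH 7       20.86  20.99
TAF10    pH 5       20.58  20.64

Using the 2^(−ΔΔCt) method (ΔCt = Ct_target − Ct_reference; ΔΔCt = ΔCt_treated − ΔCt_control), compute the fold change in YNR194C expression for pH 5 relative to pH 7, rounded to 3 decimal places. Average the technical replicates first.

Mean Ct: YNR194C pH 7 26.740; YNR194C pH 5 25.935; TAF10 pH 7 20.925; TAF10 pH 5 20.610
ΔCt(pH 7) = 26.740 − 20.925 = 5.815
ΔCt(pH 5) = 25.935 − 20.610 = 5.325
ΔΔCt = 5.325 − 5.815 = -0.490
Fold change = 2^(−(-0.490)) = 2^0.490 = 1.4044

1.404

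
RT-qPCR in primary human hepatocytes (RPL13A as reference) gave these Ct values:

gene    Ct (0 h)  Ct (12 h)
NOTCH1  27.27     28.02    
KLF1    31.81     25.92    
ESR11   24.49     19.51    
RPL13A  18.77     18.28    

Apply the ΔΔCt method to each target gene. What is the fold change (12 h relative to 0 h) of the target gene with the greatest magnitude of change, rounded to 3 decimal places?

NOTCH1: ΔΔCt = (28.02−18.28) − (27.27−18.77) = 9.74 − 8.50 = 1.24; fold change = 2^-1.24 = 0.423
KLF1: ΔΔCt = (25.92−18.28) − (31.81−18.77) = 7.64 − 13.04 = -5.40; fold change = 2^5.40 = 42.224
ESR11: ΔΔCt = (19.51−18.28) − (24.49−18.77) = 1.23 − 5.72 = -4.49; fold change = 2^4.49 = 22.471
KLF1 has the largest |ΔΔCt| = 5.40.

42.224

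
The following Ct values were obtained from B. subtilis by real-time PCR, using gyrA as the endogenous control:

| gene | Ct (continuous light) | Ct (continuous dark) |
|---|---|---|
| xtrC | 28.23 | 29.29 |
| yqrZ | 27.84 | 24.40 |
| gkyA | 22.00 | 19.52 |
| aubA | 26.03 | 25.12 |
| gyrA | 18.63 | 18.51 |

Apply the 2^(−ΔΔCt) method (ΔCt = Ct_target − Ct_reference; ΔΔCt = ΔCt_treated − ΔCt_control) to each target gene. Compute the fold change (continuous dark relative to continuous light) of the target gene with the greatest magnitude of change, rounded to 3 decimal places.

9.987

xtrC: ΔΔCt = (29.29−18.51) − (28.23−18.63) = 10.78 − 9.60 = 1.18; fold change = 2^-1.18 = 0.441
yqrZ: ΔΔCt = (24.40−18.51) − (27.84−18.63) = 5.89 − 9.21 = -3.32; fold change = 2^3.32 = 9.987
gkyA: ΔΔCt = (19.52−18.51) − (22.00−18.63) = 1.01 − 3.37 = -2.36; fold change = 2^2.36 = 5.134
aubA: ΔΔCt = (25.12−18.51) − (26.03−18.63) = 6.61 − 7.40 = -0.79; fold change = 2^0.79 = 1.729
yqrZ has the largest |ΔΔCt| = 3.32.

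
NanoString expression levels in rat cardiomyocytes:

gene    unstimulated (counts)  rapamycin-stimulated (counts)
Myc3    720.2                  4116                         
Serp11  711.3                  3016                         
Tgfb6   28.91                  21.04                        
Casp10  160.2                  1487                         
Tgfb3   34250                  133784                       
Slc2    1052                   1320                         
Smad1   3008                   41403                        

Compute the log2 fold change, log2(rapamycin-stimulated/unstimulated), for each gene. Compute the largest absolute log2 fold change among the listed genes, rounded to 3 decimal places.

3.783

log2(4116/720.2) = 2.515  (Myc3)
log2(3016/711.3) = 2.084  (Serp11)
log2(21.04/28.91) = -0.458  (Tgfb6)
log2(1487/160.2) = 3.214  (Casp10)
log2(133784/34250) = 1.966  (Tgfb3)
log2(1320/1052) = 0.327  (Slc2)
log2(41403/3008) = 3.783  (Smad1)
The largest magnitude belongs to Smad1.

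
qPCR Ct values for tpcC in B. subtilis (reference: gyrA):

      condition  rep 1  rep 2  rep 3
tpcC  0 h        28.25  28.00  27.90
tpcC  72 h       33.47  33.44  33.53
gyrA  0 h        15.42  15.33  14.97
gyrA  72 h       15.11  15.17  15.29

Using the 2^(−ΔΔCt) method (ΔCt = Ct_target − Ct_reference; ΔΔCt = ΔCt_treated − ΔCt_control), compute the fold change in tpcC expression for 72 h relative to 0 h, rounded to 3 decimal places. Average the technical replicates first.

0.022

Mean Ct: tpcC 0 h 28.050; tpcC 72 h 33.480; gyrA 0 h 15.240; gyrA 72 h 15.190
ΔCt(0 h) = 28.050 − 15.240 = 12.810
ΔCt(72 h) = 33.480 − 15.190 = 18.290
ΔΔCt = 18.290 − 12.810 = 5.480
Fold change = 2^(−5.480) = 0.0224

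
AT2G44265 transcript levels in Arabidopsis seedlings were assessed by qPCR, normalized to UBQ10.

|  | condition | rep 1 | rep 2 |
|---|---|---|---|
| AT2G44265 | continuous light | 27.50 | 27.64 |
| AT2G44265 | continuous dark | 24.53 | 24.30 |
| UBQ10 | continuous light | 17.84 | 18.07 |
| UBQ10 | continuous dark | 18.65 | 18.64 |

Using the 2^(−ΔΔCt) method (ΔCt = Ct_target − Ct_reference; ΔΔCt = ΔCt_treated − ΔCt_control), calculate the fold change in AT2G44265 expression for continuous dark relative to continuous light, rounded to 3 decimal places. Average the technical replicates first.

Mean Ct: AT2G44265 continuous light 27.570; AT2G44265 continuous dark 24.415; UBQ10 continuous light 17.955; UBQ10 continuous dark 18.645
ΔCt(continuous light) = 27.570 − 17.955 = 9.615
ΔCt(continuous dark) = 24.415 − 18.645 = 5.770
ΔΔCt = 5.770 − 9.615 = -3.845
Fold change = 2^(−(-3.845)) = 2^3.845 = 14.3701

14.370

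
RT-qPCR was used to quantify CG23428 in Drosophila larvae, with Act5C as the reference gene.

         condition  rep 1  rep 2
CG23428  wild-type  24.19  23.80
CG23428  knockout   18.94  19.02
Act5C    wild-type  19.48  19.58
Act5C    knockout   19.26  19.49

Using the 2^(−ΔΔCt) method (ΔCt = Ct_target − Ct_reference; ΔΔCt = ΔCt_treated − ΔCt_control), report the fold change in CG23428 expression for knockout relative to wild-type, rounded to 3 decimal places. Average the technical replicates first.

29.041

Mean Ct: CG23428 wild-type 23.995; CG23428 knockout 18.980; Act5C wild-type 19.530; Act5C knockout 19.375
ΔCt(wild-type) = 23.995 − 19.530 = 4.465
ΔCt(knockout) = 18.980 − 19.375 = -0.395
ΔΔCt = -0.395 − 4.465 = -4.860
Fold change = 2^(−(-4.860)) = 2^4.860 = 29.0406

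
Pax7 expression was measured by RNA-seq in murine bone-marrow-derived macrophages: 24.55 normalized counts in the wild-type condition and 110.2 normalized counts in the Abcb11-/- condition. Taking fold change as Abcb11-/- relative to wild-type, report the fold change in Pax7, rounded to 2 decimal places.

Fold change = 110.2 / 24.55 = 4.489
Pax7 is upregulated.

4.49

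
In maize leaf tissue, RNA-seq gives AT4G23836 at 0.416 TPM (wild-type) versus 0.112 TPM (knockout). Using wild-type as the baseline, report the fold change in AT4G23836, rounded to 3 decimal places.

0.269

Fold change = 0.112 / 0.416 = 0.2692
AT4G23836 is downregulated.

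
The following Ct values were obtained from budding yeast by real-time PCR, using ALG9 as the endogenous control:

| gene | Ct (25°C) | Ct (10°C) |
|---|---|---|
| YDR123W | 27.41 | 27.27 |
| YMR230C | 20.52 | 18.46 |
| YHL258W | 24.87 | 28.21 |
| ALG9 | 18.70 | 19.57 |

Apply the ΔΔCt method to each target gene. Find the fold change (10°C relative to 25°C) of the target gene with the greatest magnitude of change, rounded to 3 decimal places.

7.621

YDR123W: ΔΔCt = (27.27−19.57) − (27.41−18.70) = 7.70 − 8.71 = -1.01; fold change = 2^1.01 = 2.014
YMR230C: ΔΔCt = (18.46−19.57) − (20.52−18.70) = -1.11 − 1.82 = -2.93; fold change = 2^2.93 = 7.621
YHL258W: ΔΔCt = (28.21−19.57) − (24.87−18.70) = 8.64 − 6.17 = 2.47; fold change = 2^-2.47 = 0.180
YMR230C has the largest |ΔΔCt| = 2.93.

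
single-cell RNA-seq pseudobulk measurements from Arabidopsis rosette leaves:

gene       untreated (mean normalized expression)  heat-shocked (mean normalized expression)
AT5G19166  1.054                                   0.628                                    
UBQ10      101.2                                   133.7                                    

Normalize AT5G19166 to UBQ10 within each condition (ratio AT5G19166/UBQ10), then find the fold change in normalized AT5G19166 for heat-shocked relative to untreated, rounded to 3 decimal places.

AT5G19166/UBQ10 (untreated) = 1.054 / 101.2 = 0.010415
AT5G19166/UBQ10 (heat-shocked) = 0.628 / 133.7 = 0.0046971
Fold change = 0.0046971 / 0.010415 = 0.4510

0.451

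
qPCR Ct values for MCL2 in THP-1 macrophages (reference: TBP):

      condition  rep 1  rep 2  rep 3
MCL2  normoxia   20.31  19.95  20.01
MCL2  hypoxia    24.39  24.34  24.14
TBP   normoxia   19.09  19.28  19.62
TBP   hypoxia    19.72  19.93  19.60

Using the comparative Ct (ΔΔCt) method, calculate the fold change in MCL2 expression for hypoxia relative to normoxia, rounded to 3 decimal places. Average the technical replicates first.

Mean Ct: MCL2 normoxia 20.090; MCL2 hypoxia 24.290; TBP normoxia 19.330; TBP hypoxia 19.750
ΔCt(normoxia) = 20.090 − 19.330 = 0.760
ΔCt(hypoxia) = 24.290 − 19.750 = 4.540
ΔΔCt = 4.540 − 0.760 = 3.780
Fold change = 2^(−3.780) = 0.0728

0.073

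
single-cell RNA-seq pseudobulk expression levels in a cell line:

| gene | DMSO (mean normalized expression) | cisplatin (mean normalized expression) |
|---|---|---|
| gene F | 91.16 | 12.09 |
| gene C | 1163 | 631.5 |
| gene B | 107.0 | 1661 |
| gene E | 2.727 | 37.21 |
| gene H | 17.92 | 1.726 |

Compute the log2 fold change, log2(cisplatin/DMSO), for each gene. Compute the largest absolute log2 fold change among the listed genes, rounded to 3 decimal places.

log2(12.09/91.16) = -2.915  (gene F)
log2(631.5/1163) = -0.881  (gene C)
log2(1661/107.0) = 3.956  (gene B)
log2(37.21/2.727) = 3.770  (gene E)
log2(1.726/17.92) = -3.376  (gene H)
The largest magnitude belongs to gene B.

3.956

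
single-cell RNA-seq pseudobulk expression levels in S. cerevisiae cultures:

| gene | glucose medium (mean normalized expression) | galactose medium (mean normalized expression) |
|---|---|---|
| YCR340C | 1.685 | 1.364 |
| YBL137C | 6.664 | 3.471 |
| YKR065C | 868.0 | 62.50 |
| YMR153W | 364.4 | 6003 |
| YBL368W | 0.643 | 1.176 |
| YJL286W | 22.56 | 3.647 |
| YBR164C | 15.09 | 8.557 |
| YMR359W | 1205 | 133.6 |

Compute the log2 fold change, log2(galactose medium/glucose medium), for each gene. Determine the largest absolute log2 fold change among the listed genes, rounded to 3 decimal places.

4.042

log2(1.364/1.685) = -0.305  (YCR340C)
log2(3.471/6.664) = -0.941  (YBL137C)
log2(62.50/868.0) = -3.796  (YKR065C)
log2(6003/364.4) = 4.042  (YMR153W)
log2(1.176/0.643) = 0.871  (YBL368W)
log2(3.647/22.56) = -2.629  (YJL286W)
log2(8.557/15.09) = -0.818  (YBR164C)
log2(133.6/1205) = -3.173  (YMR359W)
The largest magnitude belongs to YMR153W.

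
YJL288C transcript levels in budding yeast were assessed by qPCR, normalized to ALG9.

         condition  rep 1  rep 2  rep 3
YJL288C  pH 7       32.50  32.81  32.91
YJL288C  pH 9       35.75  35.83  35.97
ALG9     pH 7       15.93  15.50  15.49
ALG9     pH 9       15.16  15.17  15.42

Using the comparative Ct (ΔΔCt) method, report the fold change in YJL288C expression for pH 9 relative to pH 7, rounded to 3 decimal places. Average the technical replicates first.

0.088

Mean Ct: YJL288C pH 7 32.740; YJL288C pH 9 35.850; ALG9 pH 7 15.640; ALG9 pH 9 15.250
ΔCt(pH 7) = 32.740 − 15.640 = 17.100
ΔCt(pH 9) = 35.850 − 15.250 = 20.600
ΔΔCt = 20.600 − 17.100 = 3.500
Fold change = 2^(−3.500) = 0.0884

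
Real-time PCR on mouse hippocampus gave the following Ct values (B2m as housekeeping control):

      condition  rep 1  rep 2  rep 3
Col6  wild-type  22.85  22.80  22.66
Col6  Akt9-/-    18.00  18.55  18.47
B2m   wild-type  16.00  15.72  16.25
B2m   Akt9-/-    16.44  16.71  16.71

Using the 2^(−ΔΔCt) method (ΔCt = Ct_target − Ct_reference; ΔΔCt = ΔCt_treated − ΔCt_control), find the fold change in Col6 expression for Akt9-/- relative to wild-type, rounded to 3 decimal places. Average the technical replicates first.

Mean Ct: Col6 wild-type 22.770; Col6 Akt9-/- 18.340; B2m wild-type 15.990; B2m Akt9-/- 16.620
ΔCt(wild-type) = 22.770 − 15.990 = 6.780
ΔCt(Akt9-/-) = 18.340 − 16.620 = 1.720
ΔΔCt = 1.720 − 6.780 = -5.060
Fold change = 2^(−(-5.060)) = 2^5.060 = 33.3589

33.359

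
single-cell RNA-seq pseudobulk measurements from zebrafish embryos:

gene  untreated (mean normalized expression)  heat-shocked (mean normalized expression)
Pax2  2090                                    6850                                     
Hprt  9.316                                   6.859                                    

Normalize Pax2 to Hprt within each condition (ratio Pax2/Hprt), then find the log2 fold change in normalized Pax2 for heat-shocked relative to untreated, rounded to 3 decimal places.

2.154

Pax2/Hprt (untreated) = 2090 / 9.316 = 224.35
Pax2/Hprt (heat-shocked) = 6850 / 6.859 = 998.69
Fold change = 998.69 / 224.35 = 4.4516
log2(4.4516) = 2.1543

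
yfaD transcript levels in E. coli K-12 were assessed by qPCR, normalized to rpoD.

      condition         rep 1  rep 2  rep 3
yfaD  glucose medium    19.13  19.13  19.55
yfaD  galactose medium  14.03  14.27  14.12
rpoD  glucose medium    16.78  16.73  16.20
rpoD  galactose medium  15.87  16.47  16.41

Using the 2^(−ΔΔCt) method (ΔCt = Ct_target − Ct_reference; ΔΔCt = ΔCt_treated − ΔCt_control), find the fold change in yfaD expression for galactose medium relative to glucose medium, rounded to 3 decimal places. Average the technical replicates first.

28.051

Mean Ct: yfaD glucose medium 19.270; yfaD galactose medium 14.140; rpoD glucose medium 16.570; rpoD galactose medium 16.250
ΔCt(glucose medium) = 19.270 − 16.570 = 2.700
ΔCt(galactose medium) = 14.140 − 16.250 = -2.110
ΔΔCt = -2.110 − 2.700 = -4.810
Fold change = 2^(−(-4.810)) = 2^4.810 = 28.0514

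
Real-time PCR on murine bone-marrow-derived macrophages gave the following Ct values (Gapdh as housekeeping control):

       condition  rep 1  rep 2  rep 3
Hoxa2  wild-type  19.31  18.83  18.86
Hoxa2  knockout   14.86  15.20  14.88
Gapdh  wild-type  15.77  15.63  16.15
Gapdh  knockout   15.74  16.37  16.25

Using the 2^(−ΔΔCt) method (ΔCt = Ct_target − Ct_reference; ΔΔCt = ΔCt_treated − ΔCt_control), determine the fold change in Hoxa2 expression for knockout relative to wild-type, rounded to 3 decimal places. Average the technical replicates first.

Mean Ct: Hoxa2 wild-type 19.000; Hoxa2 knockout 14.980; Gapdh wild-type 15.850; Gapdh knockout 16.120
ΔCt(wild-type) = 19.000 − 15.850 = 3.150
ΔCt(knockout) = 14.980 − 16.120 = -1.140
ΔΔCt = -1.140 − 3.150 = -4.290
Fold change = 2^(−(-4.290)) = 2^4.290 = 19.5622

19.562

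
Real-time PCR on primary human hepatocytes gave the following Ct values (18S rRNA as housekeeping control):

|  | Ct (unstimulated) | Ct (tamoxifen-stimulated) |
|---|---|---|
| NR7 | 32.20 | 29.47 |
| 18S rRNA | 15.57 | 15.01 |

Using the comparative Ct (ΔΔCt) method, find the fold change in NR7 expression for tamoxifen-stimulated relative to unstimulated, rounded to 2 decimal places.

ΔCt(unstimulated) = 32.200 − 15.570 = 16.630
ΔCt(tamoxifen-stimulated) = 29.470 − 15.010 = 14.460
ΔΔCt = 14.460 − 16.630 = -2.170
Fold change = 2^(−(-2.170)) = 2^2.170 = 4.500

4.50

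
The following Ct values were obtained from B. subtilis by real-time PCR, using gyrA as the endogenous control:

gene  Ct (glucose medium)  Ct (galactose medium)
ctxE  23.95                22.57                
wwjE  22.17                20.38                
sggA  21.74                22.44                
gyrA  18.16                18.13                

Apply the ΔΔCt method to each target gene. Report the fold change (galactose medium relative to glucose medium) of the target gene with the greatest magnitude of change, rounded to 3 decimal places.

3.387

ctxE: ΔΔCt = (22.57−18.13) − (23.95−18.16) = 4.44 − 5.79 = -1.35; fold change = 2^1.35 = 2.549
wwjE: ΔΔCt = (20.38−18.13) − (22.17−18.16) = 2.25 − 4.01 = -1.76; fold change = 2^1.76 = 3.387
sggA: ΔΔCt = (22.44−18.13) − (21.74−18.16) = 4.31 − 3.58 = 0.73; fold change = 2^-0.73 = 0.603
wwjE has the largest |ΔΔCt| = 1.76.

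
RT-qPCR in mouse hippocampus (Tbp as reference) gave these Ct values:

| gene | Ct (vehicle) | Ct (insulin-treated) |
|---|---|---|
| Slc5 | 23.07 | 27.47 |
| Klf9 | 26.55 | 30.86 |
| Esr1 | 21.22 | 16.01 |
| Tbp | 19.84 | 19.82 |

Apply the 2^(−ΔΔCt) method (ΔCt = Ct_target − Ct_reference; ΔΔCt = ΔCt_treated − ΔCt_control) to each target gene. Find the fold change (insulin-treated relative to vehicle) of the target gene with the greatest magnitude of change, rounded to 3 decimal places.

Slc5: ΔΔCt = (27.47−19.82) − (23.07−19.84) = 7.65 − 3.23 = 4.42; fold change = 2^-4.42 = 0.047
Klf9: ΔΔCt = (30.86−19.82) − (26.55−19.84) = 11.04 − 6.71 = 4.33; fold change = 2^-4.33 = 0.050
Esr1: ΔΔCt = (16.01−19.82) − (21.22−19.84) = -3.81 − 1.38 = -5.19; fold change = 2^5.19 = 36.504
Esr1 has the largest |ΔΔCt| = 5.19.

36.504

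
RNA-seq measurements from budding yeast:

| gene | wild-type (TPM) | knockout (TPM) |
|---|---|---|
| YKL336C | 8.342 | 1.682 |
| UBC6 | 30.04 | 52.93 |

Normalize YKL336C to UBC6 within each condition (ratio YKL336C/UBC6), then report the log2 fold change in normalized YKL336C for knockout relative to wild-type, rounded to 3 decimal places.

-3.127

YKL336C/UBC6 (wild-type) = 8.342 / 30.04 = 0.2777
YKL336C/UBC6 (knockout) = 1.682 / 52.93 = 0.031778
Fold change = 0.031778 / 0.2777 = 0.1144
log2(0.1144) = -3.1274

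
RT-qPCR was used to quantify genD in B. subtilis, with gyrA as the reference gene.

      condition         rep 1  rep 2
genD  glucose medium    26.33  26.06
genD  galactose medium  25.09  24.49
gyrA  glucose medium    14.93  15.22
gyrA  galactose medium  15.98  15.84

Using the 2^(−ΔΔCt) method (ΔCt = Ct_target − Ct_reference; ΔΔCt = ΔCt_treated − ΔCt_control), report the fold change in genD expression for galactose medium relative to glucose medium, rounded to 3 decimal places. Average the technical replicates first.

Mean Ct: genD glucose medium 26.195; genD galactose medium 24.790; gyrA glucose medium 15.075; gyrA galactose medium 15.910
ΔCt(glucose medium) = 26.195 − 15.075 = 11.120
ΔCt(galactose medium) = 24.790 − 15.910 = 8.880
ΔΔCt = 8.880 − 11.120 = -2.240
Fold change = 2^(−(-2.240)) = 2^2.240 = 4.7240

4.724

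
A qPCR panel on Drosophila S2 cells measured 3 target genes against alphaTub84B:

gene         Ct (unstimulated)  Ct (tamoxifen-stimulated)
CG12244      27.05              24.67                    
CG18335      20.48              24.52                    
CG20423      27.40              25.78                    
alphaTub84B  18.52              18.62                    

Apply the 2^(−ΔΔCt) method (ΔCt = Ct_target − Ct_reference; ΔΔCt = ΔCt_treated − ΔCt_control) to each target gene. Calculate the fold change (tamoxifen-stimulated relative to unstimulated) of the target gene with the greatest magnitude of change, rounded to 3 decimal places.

CG12244: ΔΔCt = (24.67−18.62) − (27.05−18.52) = 6.05 − 8.53 = -2.48; fold change = 2^2.48 = 5.579
CG18335: ΔΔCt = (24.52−18.62) − (20.48−18.52) = 5.90 − 1.96 = 3.94; fold change = 2^-3.94 = 0.065
CG20423: ΔΔCt = (25.78−18.62) − (27.40−18.52) = 7.16 − 8.88 = -1.72; fold change = 2^1.72 = 3.294
CG18335 has the largest |ΔΔCt| = 3.94.

0.065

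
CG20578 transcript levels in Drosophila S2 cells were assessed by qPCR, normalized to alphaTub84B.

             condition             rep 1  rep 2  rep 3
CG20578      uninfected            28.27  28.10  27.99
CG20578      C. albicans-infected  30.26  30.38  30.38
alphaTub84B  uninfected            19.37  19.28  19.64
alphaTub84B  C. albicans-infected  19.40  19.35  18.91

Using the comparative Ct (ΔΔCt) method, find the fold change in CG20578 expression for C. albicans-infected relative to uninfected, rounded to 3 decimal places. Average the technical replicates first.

Mean Ct: CG20578 uninfected 28.120; CG20578 C. albicans-infected 30.340; alphaTub84B uninfected 19.430; alphaTub84B C. albicans-infected 19.220
ΔCt(uninfected) = 28.120 − 19.430 = 8.690
ΔCt(C. albicans-infected) = 30.340 − 19.220 = 11.120
ΔΔCt = 11.120 − 8.690 = 2.430
Fold change = 2^(−2.430) = 0.1856

0.186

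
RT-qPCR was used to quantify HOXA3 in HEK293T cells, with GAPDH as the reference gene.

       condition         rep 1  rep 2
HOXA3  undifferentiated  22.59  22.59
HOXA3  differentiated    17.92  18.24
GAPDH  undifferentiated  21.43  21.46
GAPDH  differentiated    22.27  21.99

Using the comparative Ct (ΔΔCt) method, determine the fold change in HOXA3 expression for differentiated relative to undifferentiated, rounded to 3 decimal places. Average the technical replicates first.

Mean Ct: HOXA3 undifferentiated 22.590; HOXA3 differentiated 18.080; GAPDH undifferentiated 21.445; GAPDH differentiated 22.130
ΔCt(undifferentiated) = 22.590 − 21.445 = 1.145
ΔCt(differentiated) = 18.080 − 22.130 = -4.050
ΔΔCt = -4.050 − 1.145 = -5.195
Fold change = 2^(−(-5.195)) = 2^5.195 = 36.6312

36.631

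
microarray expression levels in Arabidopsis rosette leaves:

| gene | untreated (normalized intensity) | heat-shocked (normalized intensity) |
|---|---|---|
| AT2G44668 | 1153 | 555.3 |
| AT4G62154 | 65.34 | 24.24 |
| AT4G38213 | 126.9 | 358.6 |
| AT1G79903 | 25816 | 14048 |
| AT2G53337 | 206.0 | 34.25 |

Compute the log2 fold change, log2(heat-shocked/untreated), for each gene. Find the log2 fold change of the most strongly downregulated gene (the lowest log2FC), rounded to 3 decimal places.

log2(555.3/1153) = -1.054  (AT2G44668)
log2(24.24/65.34) = -1.431  (AT4G62154)
log2(358.6/126.9) = 1.499  (AT4G38213)
log2(14048/25816) = -0.878  (AT1G79903)
log2(34.25/206.0) = -2.588  (AT2G53337)
AT2G53337 is most strongly downregulated.

-2.588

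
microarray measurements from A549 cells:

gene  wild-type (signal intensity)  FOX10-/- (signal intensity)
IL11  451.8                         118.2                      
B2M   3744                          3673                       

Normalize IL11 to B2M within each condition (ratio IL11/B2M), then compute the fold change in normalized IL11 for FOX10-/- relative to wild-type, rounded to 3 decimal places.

IL11/B2M (wild-type) = 451.8 / 3744 = 0.12067
IL11/B2M (FOX10-/-) = 118.2 / 3673 = 0.032181
Fold change = 0.032181 / 0.12067 = 0.2667

0.267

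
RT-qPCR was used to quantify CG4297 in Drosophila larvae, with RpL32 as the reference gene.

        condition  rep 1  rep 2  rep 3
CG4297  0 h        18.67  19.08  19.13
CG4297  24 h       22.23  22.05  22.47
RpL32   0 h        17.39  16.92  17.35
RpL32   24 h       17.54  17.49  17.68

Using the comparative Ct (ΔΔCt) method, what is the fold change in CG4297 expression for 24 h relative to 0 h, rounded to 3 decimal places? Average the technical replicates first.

0.130

Mean Ct: CG4297 0 h 18.960; CG4297 24 h 22.250; RpL32 0 h 17.220; RpL32 24 h 17.570
ΔCt(0 h) = 18.960 − 17.220 = 1.740
ΔCt(24 h) = 22.250 − 17.570 = 4.680
ΔΔCt = 4.680 − 1.740 = 2.940
Fold change = 2^(−2.940) = 0.1303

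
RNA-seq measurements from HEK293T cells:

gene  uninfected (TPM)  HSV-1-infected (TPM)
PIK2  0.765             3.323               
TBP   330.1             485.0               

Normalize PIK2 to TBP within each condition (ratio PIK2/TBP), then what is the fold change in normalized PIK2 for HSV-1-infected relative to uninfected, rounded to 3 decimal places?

2.956

PIK2/TBP (uninfected) = 0.765 / 330.1 = 0.0023175
PIK2/TBP (HSV-1-infected) = 3.323 / 485.0 = 0.0068515
Fold change = 0.0068515 / 0.0023175 = 2.9565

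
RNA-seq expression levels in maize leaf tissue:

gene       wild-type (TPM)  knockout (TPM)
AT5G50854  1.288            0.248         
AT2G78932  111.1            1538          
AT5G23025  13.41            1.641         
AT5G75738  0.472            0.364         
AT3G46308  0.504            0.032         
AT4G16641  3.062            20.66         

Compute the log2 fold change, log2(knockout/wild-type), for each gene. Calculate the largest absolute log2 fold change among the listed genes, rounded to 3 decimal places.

3.977

log2(0.248/1.288) = -2.377  (AT5G50854)
log2(1538/111.1) = 3.791  (AT2G78932)
log2(1.641/13.41) = -3.031  (AT5G23025)
log2(0.364/0.472) = -0.375  (AT5G75738)
log2(0.032/0.504) = -3.977  (AT3G46308)
log2(20.66/3.062) = 2.754  (AT4G16641)
The largest magnitude belongs to AT3G46308.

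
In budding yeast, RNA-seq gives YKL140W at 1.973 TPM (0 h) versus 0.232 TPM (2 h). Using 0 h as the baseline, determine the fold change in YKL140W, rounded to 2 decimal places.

0.12

Fold change = 0.232 / 1.973 = 0.118
YKL140W is downregulated.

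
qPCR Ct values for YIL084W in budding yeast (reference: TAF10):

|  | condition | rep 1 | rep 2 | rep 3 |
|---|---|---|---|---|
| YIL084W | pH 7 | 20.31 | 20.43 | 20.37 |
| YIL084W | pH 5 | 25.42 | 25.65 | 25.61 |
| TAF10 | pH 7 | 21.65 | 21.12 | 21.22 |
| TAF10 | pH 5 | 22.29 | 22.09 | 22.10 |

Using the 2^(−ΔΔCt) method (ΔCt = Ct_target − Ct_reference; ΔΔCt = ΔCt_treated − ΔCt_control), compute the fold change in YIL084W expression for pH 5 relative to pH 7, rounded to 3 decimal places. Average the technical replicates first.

0.049

Mean Ct: YIL084W pH 7 20.370; YIL084W pH 5 25.560; TAF10 pH 7 21.330; TAF10 pH 5 22.160
ΔCt(pH 7) = 20.370 − 21.330 = -0.960
ΔCt(pH 5) = 25.560 − 22.160 = 3.400
ΔΔCt = 3.400 − (-0.960) = 4.360
Fold change = 2^(−4.360) = 0.0487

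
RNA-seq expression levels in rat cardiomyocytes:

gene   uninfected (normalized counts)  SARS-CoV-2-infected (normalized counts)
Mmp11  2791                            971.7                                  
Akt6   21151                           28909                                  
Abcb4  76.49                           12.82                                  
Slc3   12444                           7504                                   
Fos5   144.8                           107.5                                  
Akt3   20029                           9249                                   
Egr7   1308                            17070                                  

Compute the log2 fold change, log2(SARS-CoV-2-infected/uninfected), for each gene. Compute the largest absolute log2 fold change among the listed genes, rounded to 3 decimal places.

log2(971.7/2791) = -1.522  (Mmp11)
log2(28909/21151) = 0.451  (Akt6)
log2(12.82/76.49) = -2.577  (Abcb4)
log2(7504/12444) = -0.730  (Slc3)
log2(107.5/144.8) = -0.430  (Fos5)
log2(9249/20029) = -1.115  (Akt3)
log2(17070/1308) = 3.706  (Egr7)
The largest magnitude belongs to Egr7.

3.706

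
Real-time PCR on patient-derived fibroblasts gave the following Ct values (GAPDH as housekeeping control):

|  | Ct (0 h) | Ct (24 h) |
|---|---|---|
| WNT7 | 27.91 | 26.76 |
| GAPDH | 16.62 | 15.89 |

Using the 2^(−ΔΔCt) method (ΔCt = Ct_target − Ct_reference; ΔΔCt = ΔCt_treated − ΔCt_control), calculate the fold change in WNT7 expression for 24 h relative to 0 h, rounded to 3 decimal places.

1.338

ΔCt(0 h) = 27.910 − 16.620 = 11.290
ΔCt(24 h) = 26.760 − 15.890 = 10.870
ΔΔCt = 10.870 − 11.290 = -0.420
Fold change = 2^(−(-0.420)) = 2^0.420 = 1.3379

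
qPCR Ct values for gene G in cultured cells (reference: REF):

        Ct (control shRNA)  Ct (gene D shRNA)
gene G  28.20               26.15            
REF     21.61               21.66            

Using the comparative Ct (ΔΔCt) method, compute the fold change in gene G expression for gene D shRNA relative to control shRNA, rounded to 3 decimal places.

4.287

ΔCt(control shRNA) = 28.200 − 21.610 = 6.590
ΔCt(gene D shRNA) = 26.150 − 21.660 = 4.490
ΔΔCt = 4.490 − 6.590 = -2.100
Fold change = 2^(−(-2.100)) = 2^2.100 = 4.2871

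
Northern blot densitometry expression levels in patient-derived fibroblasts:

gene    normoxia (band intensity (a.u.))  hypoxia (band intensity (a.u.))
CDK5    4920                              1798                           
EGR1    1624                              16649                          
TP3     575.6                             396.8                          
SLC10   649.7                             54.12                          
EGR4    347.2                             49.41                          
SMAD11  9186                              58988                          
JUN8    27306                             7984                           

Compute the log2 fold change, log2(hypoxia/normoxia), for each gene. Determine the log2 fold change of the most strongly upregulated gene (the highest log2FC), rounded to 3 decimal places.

log2(1798/4920) = -1.452  (CDK5)
log2(16649/1624) = 3.358  (EGR1)
log2(396.8/575.6) = -0.537  (TP3)
log2(54.12/649.7) = -3.586  (SLC10)
log2(49.41/347.2) = -2.813  (EGR4)
log2(58988/9186) = 2.683  (SMAD11)
log2(7984/27306) = -1.774  (JUN8)
EGR1 is most strongly upregulated.

3.358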